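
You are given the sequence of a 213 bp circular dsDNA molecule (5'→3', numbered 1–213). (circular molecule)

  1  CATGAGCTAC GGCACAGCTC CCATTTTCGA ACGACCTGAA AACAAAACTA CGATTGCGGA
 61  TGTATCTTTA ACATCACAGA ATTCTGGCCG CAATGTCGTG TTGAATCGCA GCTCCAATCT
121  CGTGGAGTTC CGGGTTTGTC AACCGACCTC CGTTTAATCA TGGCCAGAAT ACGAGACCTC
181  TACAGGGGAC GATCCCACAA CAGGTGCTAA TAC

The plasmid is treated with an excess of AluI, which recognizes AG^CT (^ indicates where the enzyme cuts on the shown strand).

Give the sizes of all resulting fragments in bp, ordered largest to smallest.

108, 94, 11 bp

AluI sites (AGCT) start at positions 5, 16, 110.
AluI cuts after base 2 of each site, so after positions 6, 17, 111.
Circular molecule, 3 cuts → 3 fragments:
  7–17 → 11 bp
  18–111 → 94 bp
  112–213 then 1–6 → 102 + 6 = 108 bp
Sorted largest to smallest: 108, 94, 11 bp.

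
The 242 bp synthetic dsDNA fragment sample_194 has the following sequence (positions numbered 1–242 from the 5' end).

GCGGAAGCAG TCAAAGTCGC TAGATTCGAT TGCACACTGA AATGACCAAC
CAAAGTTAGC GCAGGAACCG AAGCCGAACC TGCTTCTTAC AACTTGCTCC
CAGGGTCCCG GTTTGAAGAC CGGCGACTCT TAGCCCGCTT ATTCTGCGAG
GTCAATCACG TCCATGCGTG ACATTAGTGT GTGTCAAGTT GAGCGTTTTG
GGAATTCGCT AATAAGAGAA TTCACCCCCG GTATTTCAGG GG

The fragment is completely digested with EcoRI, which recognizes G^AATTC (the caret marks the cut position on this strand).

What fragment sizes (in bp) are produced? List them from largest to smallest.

202, 24, 16 bp

EcoRI sites (GAATTC) start at positions 202, 218.
EcoRI cuts after the first base of each site, so after positions 202, 218.
Linear molecule, 2 cuts → 3 fragments:
  1–202 → 202 bp
  203–218 → 16 bp
  219–242 → 24 bp
Sorted largest to smallest: 202, 24, 16 bp.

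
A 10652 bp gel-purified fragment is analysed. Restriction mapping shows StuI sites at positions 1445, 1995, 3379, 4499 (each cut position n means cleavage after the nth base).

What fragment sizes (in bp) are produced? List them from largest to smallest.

6153, 1445, 1384, 1120, 550 bp

Linear molecule, 4 cuts → 5 fragments:
  1445 − 0 = 1445 bp
  1995 − 1445 = 550 bp
  3379 − 1995 = 1384 bp
  4499 − 3379 = 1120 bp
  10652 − 4499 = 6153 bp
Sorted largest to smallest: 6153, 1445, 1384, 1120, 550 bp.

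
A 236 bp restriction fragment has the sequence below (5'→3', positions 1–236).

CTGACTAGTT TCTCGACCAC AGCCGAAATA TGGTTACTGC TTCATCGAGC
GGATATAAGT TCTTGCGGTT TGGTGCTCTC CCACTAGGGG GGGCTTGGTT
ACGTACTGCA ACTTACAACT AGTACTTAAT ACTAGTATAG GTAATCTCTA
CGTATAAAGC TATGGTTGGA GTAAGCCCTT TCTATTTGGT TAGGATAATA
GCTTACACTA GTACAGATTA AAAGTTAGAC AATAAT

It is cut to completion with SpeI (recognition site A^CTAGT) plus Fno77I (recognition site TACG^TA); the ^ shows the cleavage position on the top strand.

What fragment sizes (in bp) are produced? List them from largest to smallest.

SpeI sites (ACTAGT) start at positions 4, 118, 131, 207.
SpeI cuts after the first base of each site, so after positions 4, 118, 131, 207.
Fno77I sites (TACGTA) start at positions 100, 149.
Fno77I cuts after base 4 of each site, so after positions 103, 152.
Combined cut positions: 4, 103, 118, 131, 152, 207.
Linear molecule, 6 cuts → 7 fragments:
  1–4 → 4 bp
  5–103 → 99 bp
  104–118 → 15 bp
  119–131 → 13 bp
  132–152 → 21 bp
  153–207 → 55 bp
  208–236 → 29 bp
Sorted largest to smallest: 99, 55, 29, 21, 15, 13, 4 bp.

99, 55, 29, 21, 15, 13, 4 bp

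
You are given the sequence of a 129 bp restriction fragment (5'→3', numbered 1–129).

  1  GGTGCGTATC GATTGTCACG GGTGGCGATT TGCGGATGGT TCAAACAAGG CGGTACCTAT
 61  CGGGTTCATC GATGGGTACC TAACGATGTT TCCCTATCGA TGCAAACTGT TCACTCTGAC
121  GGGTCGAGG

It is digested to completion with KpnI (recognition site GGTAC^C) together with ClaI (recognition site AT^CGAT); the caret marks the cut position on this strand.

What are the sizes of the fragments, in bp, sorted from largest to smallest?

47, 32, 18, 13, 10, 9 bp

KpnI sites (GGTACC) start at positions 52, 75.
KpnI cuts after base 5 of each site (before the last base), so after positions 56, 79.
ClaI sites (ATCGAT) start at positions 8, 68, 96.
ClaI cuts after base 2 of each site, so after positions 9, 69, 97.
Combined cut positions: 9, 56, 69, 79, 97.
Linear molecule, 5 cuts → 6 fragments:
  1–9 → 9 bp
  10–56 → 47 bp
  57–69 → 13 bp
  70–79 → 10 bp
  80–97 → 18 bp
  98–129 → 32 bp
Sorted largest to smallest: 47, 32, 18, 13, 10, 9 bp.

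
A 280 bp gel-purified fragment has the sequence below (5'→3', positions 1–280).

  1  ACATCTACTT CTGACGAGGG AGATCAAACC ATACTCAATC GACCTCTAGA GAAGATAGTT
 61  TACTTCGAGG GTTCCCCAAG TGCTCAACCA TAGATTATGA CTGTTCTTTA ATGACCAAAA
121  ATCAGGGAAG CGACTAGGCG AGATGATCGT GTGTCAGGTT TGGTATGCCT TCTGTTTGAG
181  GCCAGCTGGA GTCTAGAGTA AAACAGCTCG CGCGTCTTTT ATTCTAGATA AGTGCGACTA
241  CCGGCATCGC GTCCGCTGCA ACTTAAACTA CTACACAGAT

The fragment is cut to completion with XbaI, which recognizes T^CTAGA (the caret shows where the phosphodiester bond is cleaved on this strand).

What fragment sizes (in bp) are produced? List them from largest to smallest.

XbaI sites (TCTAGA) start at positions 45, 192, 223.
XbaI cuts after the first base of each site, so after positions 45, 192, 223.
Linear molecule, 3 cuts → 4 fragments:
  1–45 → 45 bp
  46–192 → 147 bp
  193–223 → 31 bp
  224–280 → 57 bp
Sorted largest to smallest: 147, 57, 45, 31 bp.

147, 57, 45, 31 bp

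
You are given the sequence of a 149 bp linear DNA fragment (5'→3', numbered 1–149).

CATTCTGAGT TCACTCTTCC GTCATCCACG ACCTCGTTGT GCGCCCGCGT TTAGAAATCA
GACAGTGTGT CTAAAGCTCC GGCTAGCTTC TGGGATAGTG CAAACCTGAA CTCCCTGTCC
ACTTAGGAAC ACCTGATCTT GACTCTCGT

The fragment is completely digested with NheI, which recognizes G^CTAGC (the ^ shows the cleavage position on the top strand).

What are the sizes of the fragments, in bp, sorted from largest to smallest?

The NheI site (GCTAGC) starts at position 82.
NheI cuts after the first base of each site, so after position 82.
Linear molecule, 1 cut → 2 fragments:
  1–82 → 82 bp
  83–149 → 67 bp
Sorted largest to smallest: 82, 67 bp.

82, 67 bp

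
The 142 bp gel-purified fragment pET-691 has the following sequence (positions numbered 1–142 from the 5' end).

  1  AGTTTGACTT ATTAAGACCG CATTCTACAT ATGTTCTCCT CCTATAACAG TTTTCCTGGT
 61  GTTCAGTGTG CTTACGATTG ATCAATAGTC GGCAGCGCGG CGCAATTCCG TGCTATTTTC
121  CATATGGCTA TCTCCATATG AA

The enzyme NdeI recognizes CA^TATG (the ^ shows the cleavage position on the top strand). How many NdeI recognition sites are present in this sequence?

CATATG occurs starting at positions 28, 121, 135.
NdeI cuts at 3 sites.

3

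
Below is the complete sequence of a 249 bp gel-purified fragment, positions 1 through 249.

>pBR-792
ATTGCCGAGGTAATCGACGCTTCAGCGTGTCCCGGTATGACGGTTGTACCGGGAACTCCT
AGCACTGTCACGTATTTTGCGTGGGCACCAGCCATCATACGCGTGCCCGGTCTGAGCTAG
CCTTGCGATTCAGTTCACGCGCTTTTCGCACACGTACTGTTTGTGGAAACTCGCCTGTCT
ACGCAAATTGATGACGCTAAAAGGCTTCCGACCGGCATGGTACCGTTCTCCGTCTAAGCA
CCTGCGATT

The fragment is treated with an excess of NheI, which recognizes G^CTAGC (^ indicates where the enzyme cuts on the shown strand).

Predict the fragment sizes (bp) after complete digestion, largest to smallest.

133, 116 bp

The NheI site (GCTAGC) starts at position 116.
NheI cuts after the first base of each site, so after position 116.
Linear molecule, 1 cut → 2 fragments:
  1–116 → 116 bp
  117–249 → 133 bp
Sorted largest to smallest: 133, 116 bp.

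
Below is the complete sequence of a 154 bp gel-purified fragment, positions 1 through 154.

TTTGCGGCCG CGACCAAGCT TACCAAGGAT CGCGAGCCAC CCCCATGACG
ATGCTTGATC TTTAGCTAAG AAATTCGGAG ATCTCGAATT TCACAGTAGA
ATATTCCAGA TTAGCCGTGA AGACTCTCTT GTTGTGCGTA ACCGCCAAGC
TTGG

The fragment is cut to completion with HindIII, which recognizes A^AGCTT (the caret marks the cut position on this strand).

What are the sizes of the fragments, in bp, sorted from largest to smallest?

HindIII sites (AAGCTT) start at positions 16, 147.
HindIII cuts after the first base of each site, so after positions 16, 147.
Linear molecule, 2 cuts → 3 fragments:
  1–16 → 16 bp
  17–147 → 131 bp
  148–154 → 7 bp
Sorted largest to smallest: 131, 16, 7 bp.

131, 16, 7 bp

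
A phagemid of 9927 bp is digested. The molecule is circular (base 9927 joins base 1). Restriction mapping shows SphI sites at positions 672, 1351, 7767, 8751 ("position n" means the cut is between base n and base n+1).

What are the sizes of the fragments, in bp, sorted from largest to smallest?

6416, 1848, 984, 679 bp

Circular molecule, 4 cuts → 4 fragments:
  1351 − 672 = 679 bp
  7767 − 1351 = 6416 bp
  8751 − 7767 = 984 bp
  wrap: 9927 − 8751 + 672 = 1848 bp
Sorted largest to smallest: 6416, 1848, 984, 679 bp.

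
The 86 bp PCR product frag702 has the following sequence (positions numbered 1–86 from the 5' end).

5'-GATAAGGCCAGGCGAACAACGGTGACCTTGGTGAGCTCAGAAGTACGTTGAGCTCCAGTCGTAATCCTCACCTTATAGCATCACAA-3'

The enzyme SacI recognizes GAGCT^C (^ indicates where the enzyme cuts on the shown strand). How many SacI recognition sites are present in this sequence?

2

GAGCTC occurs starting at positions 33, 50.
SacI cuts at 2 sites.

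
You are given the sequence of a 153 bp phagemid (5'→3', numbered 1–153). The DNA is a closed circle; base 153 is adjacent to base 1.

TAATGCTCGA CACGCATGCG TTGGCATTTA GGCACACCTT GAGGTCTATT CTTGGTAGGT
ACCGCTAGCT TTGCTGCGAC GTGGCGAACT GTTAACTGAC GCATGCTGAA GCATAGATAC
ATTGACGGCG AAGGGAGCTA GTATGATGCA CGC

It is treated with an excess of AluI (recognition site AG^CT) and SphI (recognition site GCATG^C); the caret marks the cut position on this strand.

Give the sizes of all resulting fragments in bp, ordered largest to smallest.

AluI sites (AGCT) start at positions 67, 136.
AluI cuts after base 2 of each site, so after positions 68, 137.
SphI sites (GCATGC) start at positions 14, 101.
SphI cuts after base 5 of each site (before the last base), so after positions 18, 105.
Combined cut positions: 18, 68, 105, 137.
Circular molecule, 4 cuts → 4 fragments:
  19–68 → 50 bp
  69–105 → 37 bp
  106–137 → 32 bp
  138–153 then 1–18 → 16 + 18 = 34 bp
Sorted largest to smallest: 50, 37, 34, 32 bp.

50, 37, 34, 32 bp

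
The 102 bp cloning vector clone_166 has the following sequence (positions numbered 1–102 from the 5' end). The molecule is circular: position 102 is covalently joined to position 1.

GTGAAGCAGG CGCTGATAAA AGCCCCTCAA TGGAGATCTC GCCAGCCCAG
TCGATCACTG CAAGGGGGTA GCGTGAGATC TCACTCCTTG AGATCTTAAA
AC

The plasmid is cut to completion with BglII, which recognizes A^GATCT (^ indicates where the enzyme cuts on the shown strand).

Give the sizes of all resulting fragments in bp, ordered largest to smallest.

45, 42, 15 bp

BglII sites (AGATCT) start at positions 34, 76, 91.
BglII cuts after the first base of each site, so after positions 34, 76, 91.
Circular molecule, 3 cuts → 3 fragments:
  35–76 → 42 bp
  77–91 → 15 bp
  92–102 then 1–34 → 11 + 34 = 45 bp
Sorted largest to smallest: 45, 42, 15 bp.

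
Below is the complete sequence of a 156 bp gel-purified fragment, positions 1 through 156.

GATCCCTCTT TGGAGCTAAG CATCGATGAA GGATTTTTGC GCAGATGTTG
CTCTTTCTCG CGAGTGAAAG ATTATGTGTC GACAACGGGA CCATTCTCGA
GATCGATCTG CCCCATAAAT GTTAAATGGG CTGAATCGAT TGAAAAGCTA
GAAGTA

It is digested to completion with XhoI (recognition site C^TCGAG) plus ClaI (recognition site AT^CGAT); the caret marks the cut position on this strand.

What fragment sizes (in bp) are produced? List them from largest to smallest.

The XhoI site (CTCGAG) starts at position 96.
XhoI cuts after the first base of each site, so after position 96.
ClaI sites (ATCGAT) start at positions 22, 102, 135.
ClaI cuts after base 2 of each site, so after positions 23, 103, 136.
Combined cut positions: 23, 96, 103, 136.
Linear molecule, 4 cuts → 5 fragments:
  1–23 → 23 bp
  24–96 → 73 bp
  97–103 → 7 bp
  104–136 → 33 bp
  137–156 → 20 bp
Sorted largest to smallest: 73, 33, 23, 20, 7 bp.

73, 33, 23, 20, 7 bp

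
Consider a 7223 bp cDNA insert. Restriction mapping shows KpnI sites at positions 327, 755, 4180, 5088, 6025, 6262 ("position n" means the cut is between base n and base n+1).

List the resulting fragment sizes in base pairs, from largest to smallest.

Linear molecule, 6 cuts → 7 fragments:
  327 − 0 = 327 bp
  755 − 327 = 428 bp
  4180 − 755 = 3425 bp
  5088 − 4180 = 908 bp
  6025 − 5088 = 937 bp
  6262 − 6025 = 237 bp
  7223 − 6262 = 961 bp
Sorted largest to smallest: 3425, 961, 937, 908, 428, 327, 237 bp.

3425, 961, 937, 908, 428, 327, 237 bp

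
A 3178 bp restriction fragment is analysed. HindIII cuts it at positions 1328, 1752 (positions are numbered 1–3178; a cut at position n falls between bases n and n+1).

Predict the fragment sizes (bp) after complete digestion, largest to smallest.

1426, 1328, 424 bp

Linear molecule, 2 cuts → 3 fragments:
  1328 − 0 = 1328 bp
  1752 − 1328 = 424 bp
  3178 − 1752 = 1426 bp
Sorted largest to smallest: 1426, 1328, 424 bp.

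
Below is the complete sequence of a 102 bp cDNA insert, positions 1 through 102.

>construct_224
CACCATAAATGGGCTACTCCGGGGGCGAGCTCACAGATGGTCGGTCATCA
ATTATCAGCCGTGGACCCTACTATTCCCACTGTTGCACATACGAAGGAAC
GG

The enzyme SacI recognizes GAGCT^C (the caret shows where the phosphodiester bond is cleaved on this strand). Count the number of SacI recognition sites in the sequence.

GAGCTC occurs starting at position 27.
SacI cuts at 1 site.

1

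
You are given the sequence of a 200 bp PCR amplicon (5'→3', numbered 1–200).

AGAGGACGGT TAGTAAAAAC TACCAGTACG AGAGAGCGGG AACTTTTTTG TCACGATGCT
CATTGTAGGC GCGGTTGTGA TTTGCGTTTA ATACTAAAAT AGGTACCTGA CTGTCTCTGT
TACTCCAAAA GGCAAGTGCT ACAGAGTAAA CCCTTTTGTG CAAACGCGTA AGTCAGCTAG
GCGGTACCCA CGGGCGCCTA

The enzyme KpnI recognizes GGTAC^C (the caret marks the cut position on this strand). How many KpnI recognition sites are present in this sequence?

2

GGTACC occurs starting at positions 102, 183.
KpnI cuts at 2 sites.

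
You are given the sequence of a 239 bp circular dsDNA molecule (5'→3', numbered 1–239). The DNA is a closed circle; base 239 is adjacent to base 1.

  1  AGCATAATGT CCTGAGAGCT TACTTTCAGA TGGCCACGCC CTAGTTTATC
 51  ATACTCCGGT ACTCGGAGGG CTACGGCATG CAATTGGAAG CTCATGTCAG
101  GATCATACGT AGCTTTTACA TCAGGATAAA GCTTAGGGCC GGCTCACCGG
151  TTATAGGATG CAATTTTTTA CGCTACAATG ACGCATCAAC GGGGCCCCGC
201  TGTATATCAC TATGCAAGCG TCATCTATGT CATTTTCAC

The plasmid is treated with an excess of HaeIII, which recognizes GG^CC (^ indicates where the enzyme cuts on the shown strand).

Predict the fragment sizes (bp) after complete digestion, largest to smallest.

HaeIII sites (GGCC) start at positions 32, 137, 193.
HaeIII cuts after base 2 of each site, so after positions 33, 138, 194.
Circular molecule, 3 cuts → 3 fragments:
  34–138 → 105 bp
  139–194 → 56 bp
  195–239 then 1–33 → 45 + 33 = 78 bp
Sorted largest to smallest: 105, 78, 56 bp.

105, 78, 56 bp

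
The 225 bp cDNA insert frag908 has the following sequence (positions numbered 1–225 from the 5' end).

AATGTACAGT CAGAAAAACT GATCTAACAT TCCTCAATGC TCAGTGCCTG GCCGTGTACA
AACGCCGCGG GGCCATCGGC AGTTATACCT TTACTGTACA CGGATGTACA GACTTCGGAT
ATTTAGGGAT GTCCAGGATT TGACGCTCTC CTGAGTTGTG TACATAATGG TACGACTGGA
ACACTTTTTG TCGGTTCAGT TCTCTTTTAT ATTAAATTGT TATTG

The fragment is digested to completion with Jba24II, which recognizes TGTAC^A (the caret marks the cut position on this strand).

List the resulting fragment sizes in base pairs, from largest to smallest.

Jba24II sites (TGTACA) start at positions 3, 55, 95, 105, 159.
Jba24II cuts after base 5 of each site (before the last base), so after positions 7, 59, 99, 109, 163.
Linear molecule, 5 cuts → 6 fragments:
  1–7 → 7 bp
  8–59 → 52 bp
  60–99 → 40 bp
  100–109 → 10 bp
  110–163 → 54 bp
  164–225 → 62 bp
Sorted largest to smallest: 62, 54, 52, 40, 10, 7 bp.

62, 54, 52, 40, 10, 7 bp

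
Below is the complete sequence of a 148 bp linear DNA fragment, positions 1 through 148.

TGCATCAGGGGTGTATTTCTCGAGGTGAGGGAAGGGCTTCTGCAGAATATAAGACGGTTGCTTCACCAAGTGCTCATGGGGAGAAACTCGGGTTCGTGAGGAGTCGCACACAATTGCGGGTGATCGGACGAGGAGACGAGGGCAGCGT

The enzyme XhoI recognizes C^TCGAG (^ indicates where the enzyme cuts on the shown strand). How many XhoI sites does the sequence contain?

1

CTCGAG occurs starting at position 19.
XhoI cuts at 1 site.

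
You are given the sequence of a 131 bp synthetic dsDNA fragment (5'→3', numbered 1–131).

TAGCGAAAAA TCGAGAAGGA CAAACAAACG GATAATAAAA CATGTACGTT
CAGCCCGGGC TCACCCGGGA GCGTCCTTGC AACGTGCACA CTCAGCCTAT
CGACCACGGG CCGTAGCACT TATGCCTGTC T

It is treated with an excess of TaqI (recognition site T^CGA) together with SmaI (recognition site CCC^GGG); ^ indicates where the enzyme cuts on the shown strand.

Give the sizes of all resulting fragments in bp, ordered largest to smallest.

TaqI sites (TCGA) start at positions 11, 100.
TaqI cuts after the first base of each site, so after positions 11, 100.
SmaI sites (CCCGGG) start at positions 54, 64.
SmaI cuts after base 3 of each site, so after positions 56, 66.
Combined cut positions: 11, 56, 66, 100.
Linear molecule, 4 cuts → 5 fragments:
  1–11 → 11 bp
  12–56 → 45 bp
  57–66 → 10 bp
  67–100 → 34 bp
  101–131 → 31 bp
Sorted largest to smallest: 45, 34, 31, 11, 10 bp.

45, 34, 31, 11, 10 bp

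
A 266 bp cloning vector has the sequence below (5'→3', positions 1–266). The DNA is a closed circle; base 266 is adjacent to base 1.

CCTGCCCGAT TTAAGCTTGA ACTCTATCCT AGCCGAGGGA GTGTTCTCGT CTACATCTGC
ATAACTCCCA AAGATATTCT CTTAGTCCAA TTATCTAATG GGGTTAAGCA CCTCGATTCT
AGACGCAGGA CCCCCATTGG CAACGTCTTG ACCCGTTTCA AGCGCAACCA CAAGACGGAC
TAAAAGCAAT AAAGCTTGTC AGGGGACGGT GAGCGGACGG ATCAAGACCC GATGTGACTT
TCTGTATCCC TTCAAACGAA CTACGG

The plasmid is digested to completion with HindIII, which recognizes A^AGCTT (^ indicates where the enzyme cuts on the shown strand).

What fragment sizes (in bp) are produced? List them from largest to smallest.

HindIII sites (AAGCTT) start at positions 13, 192.
HindIII cuts after the first base of each site, so after positions 13, 192.
Circular molecule, 2 cuts → 2 fragments:
  14–192 → 179 bp
  193–266 then 1–13 → 74 + 13 = 87 bp
Sorted largest to smallest: 179, 87 bp.

179, 87 bp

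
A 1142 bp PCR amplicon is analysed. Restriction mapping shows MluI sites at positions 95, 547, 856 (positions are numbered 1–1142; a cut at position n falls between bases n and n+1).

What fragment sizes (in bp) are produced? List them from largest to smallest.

452, 309, 286, 95 bp

Linear molecule, 3 cuts → 4 fragments:
  95 − 0 = 95 bp
  547 − 95 = 452 bp
  856 − 547 = 309 bp
  1142 − 856 = 286 bp
Sorted largest to smallest: 452, 309, 286, 95 bp.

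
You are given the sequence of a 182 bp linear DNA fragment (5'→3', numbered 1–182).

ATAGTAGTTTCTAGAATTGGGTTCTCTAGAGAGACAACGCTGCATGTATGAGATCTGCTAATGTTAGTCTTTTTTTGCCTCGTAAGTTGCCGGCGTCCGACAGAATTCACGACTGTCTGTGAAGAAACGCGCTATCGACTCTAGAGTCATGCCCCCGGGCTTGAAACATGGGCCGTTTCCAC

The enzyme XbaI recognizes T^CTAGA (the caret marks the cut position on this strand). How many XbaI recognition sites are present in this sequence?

3

TCTAGA occurs starting at positions 10, 25, 140.
XbaI cuts at 3 sites.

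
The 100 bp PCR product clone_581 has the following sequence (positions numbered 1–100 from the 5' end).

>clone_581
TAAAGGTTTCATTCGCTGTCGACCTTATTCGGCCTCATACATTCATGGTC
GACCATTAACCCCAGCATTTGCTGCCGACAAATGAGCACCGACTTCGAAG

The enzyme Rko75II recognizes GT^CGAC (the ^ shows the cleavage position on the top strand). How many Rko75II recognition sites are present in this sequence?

2

GTCGAC occurs starting at positions 18, 48.
Rko75II cuts at 2 sites.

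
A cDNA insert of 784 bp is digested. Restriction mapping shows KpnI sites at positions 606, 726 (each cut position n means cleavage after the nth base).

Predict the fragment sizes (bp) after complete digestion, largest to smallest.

606, 120, 58 bp

Linear molecule, 2 cuts → 3 fragments:
  606 − 0 = 606 bp
  726 − 606 = 120 bp
  784 − 726 = 58 bp
Sorted largest to smallest: 606, 120, 58 bp.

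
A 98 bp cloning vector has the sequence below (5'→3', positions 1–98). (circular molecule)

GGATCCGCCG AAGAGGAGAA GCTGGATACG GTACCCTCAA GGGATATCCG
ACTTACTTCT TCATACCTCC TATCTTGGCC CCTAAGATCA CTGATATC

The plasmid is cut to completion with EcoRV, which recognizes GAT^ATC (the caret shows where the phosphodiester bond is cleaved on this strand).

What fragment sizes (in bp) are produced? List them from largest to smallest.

EcoRV sites (GATATC) start at positions 43, 93.
EcoRV cuts after base 3 of each site, so after positions 45, 95.
Circular molecule, 2 cuts → 2 fragments:
  46–95 → 50 bp
  96–98 then 1–45 → 3 + 45 = 48 bp
Sorted largest to smallest: 50, 48 bp.

50, 48 bp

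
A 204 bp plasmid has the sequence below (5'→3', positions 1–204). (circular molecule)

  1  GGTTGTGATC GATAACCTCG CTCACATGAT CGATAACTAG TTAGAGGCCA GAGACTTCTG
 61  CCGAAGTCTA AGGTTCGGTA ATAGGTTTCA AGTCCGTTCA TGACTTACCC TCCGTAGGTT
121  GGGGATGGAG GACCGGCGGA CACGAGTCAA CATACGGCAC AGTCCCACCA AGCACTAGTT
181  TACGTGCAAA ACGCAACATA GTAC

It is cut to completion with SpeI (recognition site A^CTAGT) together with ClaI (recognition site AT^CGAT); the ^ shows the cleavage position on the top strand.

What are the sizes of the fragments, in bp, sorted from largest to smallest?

138, 39, 21, 6 bp

SpeI sites (ACTAGT) start at positions 36, 174.
SpeI cuts after the first base of each site, so after positions 36, 174.
ClaI sites (ATCGAT) start at positions 8, 29.
ClaI cuts after base 2 of each site, so after positions 9, 30.
Combined cut positions: 9, 30, 36, 174.
Circular molecule, 4 cuts → 4 fragments:
  10–30 → 21 bp
  31–36 → 6 bp
  37–174 → 138 bp
  175–204 then 1–9 → 30 + 9 = 39 bp
Sorted largest to smallest: 138, 39, 21, 6 bp.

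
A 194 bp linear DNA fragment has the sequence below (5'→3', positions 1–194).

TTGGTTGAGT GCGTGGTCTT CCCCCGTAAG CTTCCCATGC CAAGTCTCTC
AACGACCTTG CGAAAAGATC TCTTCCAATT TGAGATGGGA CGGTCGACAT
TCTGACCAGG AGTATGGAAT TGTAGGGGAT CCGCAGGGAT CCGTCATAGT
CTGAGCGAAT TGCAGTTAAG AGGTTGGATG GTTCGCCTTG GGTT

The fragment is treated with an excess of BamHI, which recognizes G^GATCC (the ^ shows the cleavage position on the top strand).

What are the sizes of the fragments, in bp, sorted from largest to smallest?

127, 57, 10 bp

BamHI sites (GGATCC) start at positions 127, 137.
BamHI cuts after the first base of each site, so after positions 127, 137.
Linear molecule, 2 cuts → 3 fragments:
  1–127 → 127 bp
  128–137 → 10 bp
  138–194 → 57 bp
Sorted largest to smallest: 127, 57, 10 bp.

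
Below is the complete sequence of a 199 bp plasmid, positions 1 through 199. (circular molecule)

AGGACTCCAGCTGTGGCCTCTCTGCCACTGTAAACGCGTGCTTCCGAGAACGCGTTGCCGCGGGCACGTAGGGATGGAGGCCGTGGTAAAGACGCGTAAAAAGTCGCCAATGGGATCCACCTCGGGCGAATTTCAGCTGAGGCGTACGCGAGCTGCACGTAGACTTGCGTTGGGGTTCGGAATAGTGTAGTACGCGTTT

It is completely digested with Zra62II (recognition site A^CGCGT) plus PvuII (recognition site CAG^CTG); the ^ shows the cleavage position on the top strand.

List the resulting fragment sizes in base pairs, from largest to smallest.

56, 44, 42, 24, 17, 16 bp

Zra62II sites (ACGCGT) start at positions 34, 50, 92, 192.
Zra62II cuts after the first base of each site, so after positions 34, 50, 92, 192.
PvuII sites (CAGCTG) start at positions 8, 134.
PvuII cuts after base 3 of each site, so after positions 10, 136.
Combined cut positions: 10, 34, 50, 92, 136, 192.
Circular molecule, 6 cuts → 6 fragments:
  11–34 → 24 bp
  35–50 → 16 bp
  51–92 → 42 bp
  93–136 → 44 bp
  137–192 → 56 bp
  193–199 then 1–10 → 7 + 10 = 17 bp
Sorted largest to smallest: 56, 44, 42, 24, 17, 16 bp.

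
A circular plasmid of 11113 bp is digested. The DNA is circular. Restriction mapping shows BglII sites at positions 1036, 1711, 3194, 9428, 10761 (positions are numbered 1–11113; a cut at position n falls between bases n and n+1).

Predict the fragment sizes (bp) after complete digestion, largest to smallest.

Circular molecule, 5 cuts → 5 fragments:
  1711 − 1036 = 675 bp
  3194 − 1711 = 1483 bp
  9428 − 3194 = 6234 bp
  10761 − 9428 = 1333 bp
  wrap: 11113 − 10761 + 1036 = 1388 bp
Sorted largest to smallest: 6234, 1483, 1388, 1333, 675 bp.

6234, 1483, 1388, 1333, 675 bp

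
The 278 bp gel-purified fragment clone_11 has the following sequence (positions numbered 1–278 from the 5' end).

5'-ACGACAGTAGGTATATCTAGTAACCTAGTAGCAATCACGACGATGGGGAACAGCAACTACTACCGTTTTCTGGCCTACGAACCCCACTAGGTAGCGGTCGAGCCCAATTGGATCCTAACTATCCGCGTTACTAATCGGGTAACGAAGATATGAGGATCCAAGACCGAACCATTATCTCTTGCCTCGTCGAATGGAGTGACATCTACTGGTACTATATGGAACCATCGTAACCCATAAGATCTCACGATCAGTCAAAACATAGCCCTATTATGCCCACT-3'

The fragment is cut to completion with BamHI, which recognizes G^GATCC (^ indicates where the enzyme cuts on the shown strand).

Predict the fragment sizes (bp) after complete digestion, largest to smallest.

BamHI sites (GGATCC) start at positions 110, 154.
BamHI cuts after the first base of each site, so after positions 110, 154.
Linear molecule, 2 cuts → 3 fragments:
  1–110 → 110 bp
  111–154 → 44 bp
  155–278 → 124 bp
Sorted largest to smallest: 124, 110, 44 bp.

124, 110, 44 bp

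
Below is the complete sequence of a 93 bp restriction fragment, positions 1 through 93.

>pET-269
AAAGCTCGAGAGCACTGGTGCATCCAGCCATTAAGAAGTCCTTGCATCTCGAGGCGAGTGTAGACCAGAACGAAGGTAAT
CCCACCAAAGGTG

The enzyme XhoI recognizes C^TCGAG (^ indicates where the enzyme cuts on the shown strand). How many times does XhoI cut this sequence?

2

CTCGAG occurs starting at positions 5, 48.
XhoI cuts at 2 sites.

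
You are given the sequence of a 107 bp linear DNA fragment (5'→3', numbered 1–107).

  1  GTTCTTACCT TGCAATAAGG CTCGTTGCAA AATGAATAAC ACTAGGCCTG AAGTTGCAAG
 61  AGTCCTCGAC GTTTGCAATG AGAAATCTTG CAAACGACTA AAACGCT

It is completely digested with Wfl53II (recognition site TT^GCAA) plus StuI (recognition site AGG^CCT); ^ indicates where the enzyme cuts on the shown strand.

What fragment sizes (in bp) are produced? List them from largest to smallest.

20, 19, 18, 15, 15, 11, 9 bp

Wfl53II sites (TTGCAA) start at positions 10, 25, 54, 73, 88.
Wfl53II cuts after base 2 of each site, so after positions 11, 26, 55, 74, 89.
The StuI site (AGGCCT) starts at position 44.
StuI cuts after base 3 of each site, so after position 46.
Combined cut positions: 11, 26, 46, 55, 74, 89.
Linear molecule, 6 cuts → 7 fragments:
  1–11 → 11 bp
  12–26 → 15 bp
  27–46 → 20 bp
  47–55 → 9 bp
  56–74 → 19 bp
  75–89 → 15 bp
  90–107 → 18 bp
Sorted largest to smallest: 20, 19, 18, 15, 15, 11, 9 bp.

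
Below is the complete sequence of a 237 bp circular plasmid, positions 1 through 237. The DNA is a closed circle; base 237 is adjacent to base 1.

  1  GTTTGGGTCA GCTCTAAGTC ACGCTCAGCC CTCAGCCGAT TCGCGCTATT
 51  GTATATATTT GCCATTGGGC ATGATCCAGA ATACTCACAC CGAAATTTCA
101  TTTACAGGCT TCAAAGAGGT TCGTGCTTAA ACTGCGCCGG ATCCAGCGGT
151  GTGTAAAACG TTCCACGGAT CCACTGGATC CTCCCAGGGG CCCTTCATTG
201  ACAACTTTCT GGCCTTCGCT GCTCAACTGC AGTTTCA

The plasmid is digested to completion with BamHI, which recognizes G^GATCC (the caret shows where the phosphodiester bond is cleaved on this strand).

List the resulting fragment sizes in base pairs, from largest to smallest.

BamHI sites (GGATCC) start at positions 139, 167, 176.
BamHI cuts after the first base of each site, so after positions 139, 167, 176.
Circular molecule, 3 cuts → 3 fragments:
  140–167 → 28 bp
  168–176 → 9 bp
  177–237 then 1–139 → 61 + 139 = 200 bp
Sorted largest to smallest: 200, 28, 9 bp.

200, 28, 9 bp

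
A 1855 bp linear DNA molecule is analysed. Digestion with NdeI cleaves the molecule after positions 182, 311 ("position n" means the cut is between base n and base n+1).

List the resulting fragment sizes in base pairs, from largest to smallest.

Linear molecule, 2 cuts → 3 fragments:
  182 − 0 = 182 bp
  311 − 182 = 129 bp
  1855 − 311 = 1544 bp
Sorted largest to smallest: 1544, 182, 129 bp.

1544, 182, 129 bp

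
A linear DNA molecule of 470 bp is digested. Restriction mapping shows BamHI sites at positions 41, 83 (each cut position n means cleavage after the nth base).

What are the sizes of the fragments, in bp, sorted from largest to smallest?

Linear molecule, 2 cuts → 3 fragments:
  41 − 0 = 41 bp
  83 − 41 = 42 bp
  470 − 83 = 387 bp
Sorted largest to smallest: 387, 42, 41 bp.

387, 42, 41 bp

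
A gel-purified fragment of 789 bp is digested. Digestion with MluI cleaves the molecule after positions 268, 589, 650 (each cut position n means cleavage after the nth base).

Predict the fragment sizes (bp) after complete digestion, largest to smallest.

Linear molecule, 3 cuts → 4 fragments:
  268 − 0 = 268 bp
  589 − 268 = 321 bp
  650 − 589 = 61 bp
  789 − 650 = 139 bp
Sorted largest to smallest: 321, 268, 139, 61 bp.

321, 268, 139, 61 bp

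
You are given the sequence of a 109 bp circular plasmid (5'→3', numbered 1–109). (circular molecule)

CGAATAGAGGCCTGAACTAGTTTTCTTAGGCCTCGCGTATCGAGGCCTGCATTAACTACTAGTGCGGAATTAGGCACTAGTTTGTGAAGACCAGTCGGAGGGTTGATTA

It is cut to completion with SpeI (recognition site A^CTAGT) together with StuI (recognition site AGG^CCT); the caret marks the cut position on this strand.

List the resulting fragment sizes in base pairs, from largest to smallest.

SpeI sites (ACTAGT) start at positions 16, 58, 76.
SpeI cuts after the first base of each site, so after positions 16, 58, 76.
StuI sites (AGGCCT) start at positions 8, 28, 43.
StuI cuts after base 3 of each site, so after positions 10, 30, 45.
Combined cut positions: 10, 16, 30, 45, 58, 76.
Circular molecule, 6 cuts → 6 fragments:
  11–16 → 6 bp
  17–30 → 14 bp
  31–45 → 15 bp
  46–58 → 13 bp
  59–76 → 18 bp
  77–109 then 1–10 → 33 + 10 = 43 bp
Sorted largest to smallest: 43, 18, 15, 14, 13, 6 bp.

43, 18, 15, 14, 13, 6 bp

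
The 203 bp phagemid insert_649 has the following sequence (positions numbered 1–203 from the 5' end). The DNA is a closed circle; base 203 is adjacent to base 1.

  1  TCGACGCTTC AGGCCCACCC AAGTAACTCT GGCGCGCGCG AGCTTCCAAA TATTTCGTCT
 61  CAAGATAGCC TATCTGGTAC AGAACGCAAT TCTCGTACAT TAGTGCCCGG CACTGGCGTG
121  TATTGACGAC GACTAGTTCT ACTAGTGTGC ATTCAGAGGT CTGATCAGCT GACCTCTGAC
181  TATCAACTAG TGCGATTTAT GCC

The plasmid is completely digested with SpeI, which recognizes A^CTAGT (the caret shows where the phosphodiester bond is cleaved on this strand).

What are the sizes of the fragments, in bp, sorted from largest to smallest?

149, 45, 9 bp

SpeI sites (ACTAGT) start at positions 132, 141, 186.
SpeI cuts after the first base of each site, so after positions 132, 141, 186.
Circular molecule, 3 cuts → 3 fragments:
  133–141 → 9 bp
  142–186 → 45 bp
  187–203 then 1–132 → 17 + 132 = 149 bp
Sorted largest to smallest: 149, 45, 9 bp.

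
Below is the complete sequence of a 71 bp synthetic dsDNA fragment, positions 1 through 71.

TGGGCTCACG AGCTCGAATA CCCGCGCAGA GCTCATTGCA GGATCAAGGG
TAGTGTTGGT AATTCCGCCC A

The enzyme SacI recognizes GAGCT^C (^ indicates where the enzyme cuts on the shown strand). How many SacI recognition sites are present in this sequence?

2

GAGCTC occurs starting at positions 10, 29.
SacI cuts at 2 sites.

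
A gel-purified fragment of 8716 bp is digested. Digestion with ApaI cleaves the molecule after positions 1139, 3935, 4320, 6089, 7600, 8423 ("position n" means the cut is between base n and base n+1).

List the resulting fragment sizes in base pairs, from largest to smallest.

Linear molecule, 6 cuts → 7 fragments:
  1139 − 0 = 1139 bp
  3935 − 1139 = 2796 bp
  4320 − 3935 = 385 bp
  6089 − 4320 = 1769 bp
  7600 − 6089 = 1511 bp
  8423 − 7600 = 823 bp
  8716 − 8423 = 293 bp
Sorted largest to smallest: 2796, 1769, 1511, 1139, 823, 385, 293 bp.

2796, 1769, 1511, 1139, 823, 385, 293 bp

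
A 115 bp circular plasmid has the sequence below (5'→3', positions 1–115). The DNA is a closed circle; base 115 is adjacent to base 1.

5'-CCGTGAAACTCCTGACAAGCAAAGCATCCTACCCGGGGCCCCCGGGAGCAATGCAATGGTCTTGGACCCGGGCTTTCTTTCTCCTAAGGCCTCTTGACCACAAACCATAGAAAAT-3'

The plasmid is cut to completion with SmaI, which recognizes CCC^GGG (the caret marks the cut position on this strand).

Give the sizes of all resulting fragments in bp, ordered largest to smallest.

80, 26, 9 bp

SmaI sites (CCCGGG) start at positions 32, 41, 67.
SmaI cuts after base 3 of each site, so after positions 34, 43, 69.
Circular molecule, 3 cuts → 3 fragments:
  35–43 → 9 bp
  44–69 → 26 bp
  70–115 then 1–34 → 46 + 34 = 80 bp
Sorted largest to smallest: 80, 26, 9 bp.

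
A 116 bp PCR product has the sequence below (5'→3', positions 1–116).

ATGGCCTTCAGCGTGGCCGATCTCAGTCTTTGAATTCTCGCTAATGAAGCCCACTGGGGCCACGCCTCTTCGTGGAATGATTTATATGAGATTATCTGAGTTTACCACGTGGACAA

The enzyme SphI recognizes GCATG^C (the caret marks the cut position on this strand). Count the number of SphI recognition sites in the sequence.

No occurrence of GCATGC is present in the sequence.
SphI does not cut: 0 sites.

0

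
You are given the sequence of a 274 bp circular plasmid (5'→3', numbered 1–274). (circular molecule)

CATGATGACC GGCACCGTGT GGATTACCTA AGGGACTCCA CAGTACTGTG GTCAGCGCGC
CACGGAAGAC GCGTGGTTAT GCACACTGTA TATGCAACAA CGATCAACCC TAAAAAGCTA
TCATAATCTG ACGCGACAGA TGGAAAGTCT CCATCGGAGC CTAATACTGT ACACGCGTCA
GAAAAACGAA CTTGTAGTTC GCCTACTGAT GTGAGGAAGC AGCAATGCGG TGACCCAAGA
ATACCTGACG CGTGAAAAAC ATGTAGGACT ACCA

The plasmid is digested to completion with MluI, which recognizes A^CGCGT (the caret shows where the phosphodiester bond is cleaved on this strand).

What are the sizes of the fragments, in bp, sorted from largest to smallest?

104, 95, 75 bp

MluI sites (ACGCGT) start at positions 69, 173, 248.
MluI cuts after the first base of each site, so after positions 69, 173, 248.
Circular molecule, 3 cuts → 3 fragments:
  70–173 → 104 bp
  174–248 → 75 bp
  249–274 then 1–69 → 26 + 69 = 95 bp
Sorted largest to smallest: 104, 95, 75 bp.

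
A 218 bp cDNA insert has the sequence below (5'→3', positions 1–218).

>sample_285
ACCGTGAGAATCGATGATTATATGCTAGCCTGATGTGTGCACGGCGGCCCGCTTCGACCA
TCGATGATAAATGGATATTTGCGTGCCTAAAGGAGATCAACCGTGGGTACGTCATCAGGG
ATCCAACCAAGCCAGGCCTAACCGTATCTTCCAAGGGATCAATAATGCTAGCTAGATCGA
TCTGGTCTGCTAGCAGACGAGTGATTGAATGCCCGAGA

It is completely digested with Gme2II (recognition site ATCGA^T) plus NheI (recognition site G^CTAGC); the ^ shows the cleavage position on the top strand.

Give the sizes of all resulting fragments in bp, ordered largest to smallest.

Gme2II sites (ATCGAT) start at positions 10, 60, 176.
Gme2II cuts after base 5 of each site (before the last base), so after positions 14, 64, 180.
NheI sites (GCTAGC) start at positions 24, 167, 189.
NheI cuts after the first base of each site, so after positions 24, 167, 189.
Combined cut positions: 14, 24, 64, 167, 180, 189.
Linear molecule, 6 cuts → 7 fragments:
  1–14 → 14 bp
  15–24 → 10 bp
  25–64 → 40 bp
  65–167 → 103 bp
  168–180 → 13 bp
  181–189 → 9 bp
  190–218 → 29 bp
Sorted largest to smallest: 103, 40, 29, 14, 13, 10, 9 bp.

103, 40, 29, 14, 13, 10, 9 bp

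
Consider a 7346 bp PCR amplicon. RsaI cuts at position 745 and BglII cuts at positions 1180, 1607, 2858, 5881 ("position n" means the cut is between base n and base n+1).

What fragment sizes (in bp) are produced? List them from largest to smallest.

3023, 1465, 1251, 745, 435, 427 bp

Combined cut positions (sorted): 745, 1180, 1607, 2858, 5881.
Linear molecule, 5 cuts → 6 fragments:
  745 − 0 = 745 bp
  1180 − 745 = 435 bp
  1607 − 1180 = 427 bp
  2858 − 1607 = 1251 bp
  5881 − 2858 = 3023 bp
  7346 − 5881 = 1465 bp
Sorted largest to smallest: 3023, 1465, 1251, 745, 435, 427 bp.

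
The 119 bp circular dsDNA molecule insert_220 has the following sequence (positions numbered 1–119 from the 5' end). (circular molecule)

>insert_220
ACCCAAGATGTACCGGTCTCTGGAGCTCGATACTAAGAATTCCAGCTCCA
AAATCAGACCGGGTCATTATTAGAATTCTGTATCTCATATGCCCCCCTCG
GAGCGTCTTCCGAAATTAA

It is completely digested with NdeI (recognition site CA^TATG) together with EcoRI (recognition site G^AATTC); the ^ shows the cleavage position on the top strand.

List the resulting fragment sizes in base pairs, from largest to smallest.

69, 36, 14 bp

The NdeI site (CATATG) starts at position 86.
NdeI cuts after base 2 of each site, so after position 87.
EcoRI sites (GAATTC) start at positions 37, 73.
EcoRI cuts after the first base of each site, so after positions 37, 73.
Combined cut positions: 37, 73, 87.
Circular molecule, 3 cuts → 3 fragments:
  38–73 → 36 bp
  74–87 → 14 bp
  88–119 then 1–37 → 32 + 37 = 69 bp
Sorted largest to smallest: 69, 36, 14 bp.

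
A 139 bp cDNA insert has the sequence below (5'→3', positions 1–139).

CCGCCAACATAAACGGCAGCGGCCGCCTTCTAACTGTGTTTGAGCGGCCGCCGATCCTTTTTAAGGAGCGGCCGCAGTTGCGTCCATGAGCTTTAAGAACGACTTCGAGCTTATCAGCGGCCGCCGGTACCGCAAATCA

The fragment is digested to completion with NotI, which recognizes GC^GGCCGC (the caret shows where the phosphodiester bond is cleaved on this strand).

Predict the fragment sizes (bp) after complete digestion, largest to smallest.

49, 25, 24, 21, 20 bp

NotI sites (GCGGCCGC) start at positions 19, 44, 68, 117.
NotI cuts after base 2 of each site, so after positions 20, 45, 69, 118.
Linear molecule, 4 cuts → 5 fragments:
  1–20 → 20 bp
  21–45 → 25 bp
  46–69 → 24 bp
  70–118 → 49 bp
  119–139 → 21 bp
Sorted largest to smallest: 49, 25, 24, 21, 20 bp.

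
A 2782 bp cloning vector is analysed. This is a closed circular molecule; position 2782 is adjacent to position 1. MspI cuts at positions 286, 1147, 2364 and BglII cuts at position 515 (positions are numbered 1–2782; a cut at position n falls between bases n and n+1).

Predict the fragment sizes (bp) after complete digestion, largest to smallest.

Combined cut positions (sorted): 286, 515, 1147, 2364.
Circular molecule, 4 cuts → 4 fragments:
  515 − 286 = 229 bp
  1147 − 515 = 632 bp
  2364 − 1147 = 1217 bp
  wrap: 2782 − 2364 + 286 = 704 bp
Sorted largest to smallest: 1217, 704, 632, 229 bp.

1217, 704, 632, 229 bp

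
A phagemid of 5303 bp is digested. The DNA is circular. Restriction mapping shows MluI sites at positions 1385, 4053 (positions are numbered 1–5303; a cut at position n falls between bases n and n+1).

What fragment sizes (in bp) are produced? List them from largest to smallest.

2668, 2635 bp

Circular molecule, 2 cuts → 2 fragments:
  4053 − 1385 = 2668 bp
  wrap: 5303 − 4053 + 1385 = 2635 bp
Sorted largest to smallest: 2668, 2635 bp.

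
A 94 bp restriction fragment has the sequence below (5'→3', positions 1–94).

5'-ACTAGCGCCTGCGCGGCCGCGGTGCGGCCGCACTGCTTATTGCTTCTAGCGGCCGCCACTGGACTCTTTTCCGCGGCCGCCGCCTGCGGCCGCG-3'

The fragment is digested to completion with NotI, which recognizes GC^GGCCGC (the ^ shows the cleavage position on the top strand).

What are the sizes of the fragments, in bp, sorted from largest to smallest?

NotI sites (GCGGCCGC) start at positions 13, 24, 49, 73, 86.
NotI cuts after base 2 of each site, so after positions 14, 25, 50, 74, 87.
Linear molecule, 5 cuts → 6 fragments:
  1–14 → 14 bp
  15–25 → 11 bp
  26–50 → 25 bp
  51–74 → 24 bp
  75–87 → 13 bp
  88–94 → 7 bp
Sorted largest to smallest: 25, 24, 14, 13, 11, 7 bp.

25, 24, 14, 13, 11, 7 bp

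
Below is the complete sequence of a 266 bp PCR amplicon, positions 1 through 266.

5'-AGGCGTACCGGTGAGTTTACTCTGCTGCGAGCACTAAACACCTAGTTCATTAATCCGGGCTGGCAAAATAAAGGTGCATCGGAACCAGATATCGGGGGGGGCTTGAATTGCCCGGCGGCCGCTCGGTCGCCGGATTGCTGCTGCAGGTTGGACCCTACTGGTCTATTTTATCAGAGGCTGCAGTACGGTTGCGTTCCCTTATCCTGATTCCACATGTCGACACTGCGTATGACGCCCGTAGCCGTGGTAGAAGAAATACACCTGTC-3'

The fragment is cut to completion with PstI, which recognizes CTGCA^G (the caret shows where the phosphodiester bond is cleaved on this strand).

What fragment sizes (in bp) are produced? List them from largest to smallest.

PstI sites (CTGCAG) start at positions 141, 178.
PstI cuts after base 5 of each site (before the last base), so after positions 145, 182.
Linear molecule, 2 cuts → 3 fragments:
  1–145 → 145 bp
  146–182 → 37 bp
  183–266 → 84 bp
Sorted largest to smallest: 145, 84, 37 bp.

145, 84, 37 bp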